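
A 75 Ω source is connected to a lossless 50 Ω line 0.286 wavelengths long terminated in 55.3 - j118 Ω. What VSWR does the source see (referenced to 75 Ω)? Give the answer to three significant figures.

βl = 2π × 0.286 = 103°
tan(βl) = -4.35
Z_in = Z_0·(Z_L + jZ_0·tanβl)/(Z_0 + jZ_L·tanβl) = 10.1 + j31 Ω
Γ_s = (Z_in − Z_s)/(Z_in + Z_s) = (-64.9 + j31)/(85.1 + j31), |Γ_s| = 0.794
VSWR = (1 + |Γ_s|)/(1 − |Γ_s|)

VSWR ≈ 8.7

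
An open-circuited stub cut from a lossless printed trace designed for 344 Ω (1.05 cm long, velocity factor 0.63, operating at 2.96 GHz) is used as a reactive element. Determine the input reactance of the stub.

X_in ≈ -205 Ω (capacitive)

λ = v/f = 0.63·c / 2.96 GHz = 0.0639 m
βl = 2π·l/λ = 2π × 0.164 = 59.2°
tan(βl) = 1.68
For an open-circuited stub, Z_in = −jZ_0·cot(βl) = −jZ_0/tan(βl)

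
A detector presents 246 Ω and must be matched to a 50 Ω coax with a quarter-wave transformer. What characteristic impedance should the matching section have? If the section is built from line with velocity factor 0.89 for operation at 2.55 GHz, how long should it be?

Z_qwt ≈ 111 Ω; length ≈ 2.62 cm

Z_qwt = √(Z_0·R_L) = √(50 × 246) = √12300
λ = 0.89·c/f = 0.105 m, so l = λ/4 = 0.0262 m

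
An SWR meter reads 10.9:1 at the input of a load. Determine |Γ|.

|Γ| = (S − 1)/(S + 1) = (10.9 − 1)/(10.9 + 1) = 9.9/11.9

|Γ| ≈ 0.832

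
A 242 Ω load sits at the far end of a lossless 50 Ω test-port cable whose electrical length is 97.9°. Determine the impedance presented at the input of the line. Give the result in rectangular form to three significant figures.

Z_in ≈ 10.5 + j6.64 Ω

tan(βl) = tan(97.9°) = -7.21
Z_in = Z_0·(Z_L + jZ_0·tanβl)/(Z_0 + jZ_L·tanβl)
     = 50·(242 − j360)/(50 − j1740)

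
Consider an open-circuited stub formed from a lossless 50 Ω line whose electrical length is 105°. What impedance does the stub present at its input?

tan(βl) = -3.73
For an open-circuited stub, Z_in = −jZ_0·cot(βl) = −jZ_0/tan(βl)

Z_in ≈ +j13.4 Ω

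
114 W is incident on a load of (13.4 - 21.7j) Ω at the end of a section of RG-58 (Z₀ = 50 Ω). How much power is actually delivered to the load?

P_delivered ≈ 68 W

|Γ| = |(-36.6 − j21.7)/(63.4 − j21.7)| = 0.635
|Γ|² = 0.403
P_refl = |Γ|²·P_inc = 46 W, P_del = (1 − |Γ|²)·P_inc = 68 W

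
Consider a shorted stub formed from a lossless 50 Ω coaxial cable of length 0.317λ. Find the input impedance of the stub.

βl = 2π × 0.317 = 114°
tan(βl) = -2.23
For a shorted stub, Z_in = jZ_0·tan(βl)

Z_in ≈ −j112 Ω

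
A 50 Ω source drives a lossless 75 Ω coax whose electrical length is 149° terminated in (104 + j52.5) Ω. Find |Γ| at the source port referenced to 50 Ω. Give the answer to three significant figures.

tan(βl) = -0.601
Z_in = Z_0·(Z_L + jZ_0·tanβl)/(Z_0 + jZ_L·tanβl) = 52.2 + j35.8 Ω
Γ_s = (Z_in − Z_s)/(Z_in + Z_s) = (2.19 + j35.8)/(102 + j35.8), |Γ_s| = 0.332

|Γ| ≈ 0.332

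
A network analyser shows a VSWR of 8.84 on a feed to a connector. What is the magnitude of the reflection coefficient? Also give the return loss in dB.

|Γ| ≈ 0.797; return loss ≈ 1.97 dB

|Γ| = (S − 1)/(S + 1) = (8.84 − 1)/(8.84 + 1) = 7.84/9.84
RL = −20·log₁₀|Γ| = −20·log₁₀(0.797)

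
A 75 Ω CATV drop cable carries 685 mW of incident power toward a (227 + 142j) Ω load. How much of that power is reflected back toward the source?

|Γ| = |(152 + j142)/(302 + j142)| = 0.623
|Γ|² = 0.389
P_refl = |Γ|²·P_inc = 266 mW, P_del = (1 − |Γ|²)·P_inc = 419 mW

P_reflected ≈ 266 mW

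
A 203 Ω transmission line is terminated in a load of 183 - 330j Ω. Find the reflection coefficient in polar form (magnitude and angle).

Γ = (Z_L − Z_0)/(Z_L + Z_0) = (-20 − j330)/(386 − j330)
|Γ| = 331/508 = 0.651

Γ ≈ 0.651 ∠ -52.9°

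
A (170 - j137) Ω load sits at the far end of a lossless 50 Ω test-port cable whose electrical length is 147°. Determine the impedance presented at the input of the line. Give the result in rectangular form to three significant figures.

tan(βl) = tan(147°) = -0.649
Z_in = Z_0·(Z_L + jZ_0·tanβl)/(Z_0 + jZ_L·tanβl)
     = 50·(170 − j169)/(-39 − j110)

Z_in ≈ 44.1 + j92.6 Ω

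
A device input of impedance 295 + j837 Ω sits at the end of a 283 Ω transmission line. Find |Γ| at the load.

Γ = (Z_L − Z_0)/(Z_L + Z_0) = (12 + j837)/(578 + j837)
|Γ| = 837/1020

|Γ| ≈ 0.823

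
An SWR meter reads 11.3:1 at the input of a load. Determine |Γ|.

|Γ| = (S − 1)/(S + 1) = (11.3 − 1)/(11.3 + 1) = 10.3/12.3

|Γ| ≈ 0.837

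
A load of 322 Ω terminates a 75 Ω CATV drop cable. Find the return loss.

RL ≈ 4.12 dB

Γ = (322 − 75)/(322 + 75) = 0.622
RL = −20·log₁₀|Γ| = −20·log₁₀(0.622)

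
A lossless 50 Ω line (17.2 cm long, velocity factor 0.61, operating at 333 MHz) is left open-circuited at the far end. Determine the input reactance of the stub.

λ = v/f = 0.61·c / 333 MHz = 0.55 m
βl = 2π·l/λ = 2π × 0.313 = 113°
tan(βl) = -2.39
For an open-circuited stub, Z_in = −jZ_0·cot(βl) = −jZ_0/tan(βl)

X_in ≈ 20.9 Ω (inductive)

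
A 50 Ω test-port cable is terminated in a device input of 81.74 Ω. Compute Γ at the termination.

Γ = (Z_L − Z_0)/(Z_L + Z_0) = (81.74 − 50)/(81.74 + 50) = 31.74/131.7

Γ = 0.241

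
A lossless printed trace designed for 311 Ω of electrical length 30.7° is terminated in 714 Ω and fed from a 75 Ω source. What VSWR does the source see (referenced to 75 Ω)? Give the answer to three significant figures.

VSWR ≈ 7.6

tan(βl) = 0.594
Z_in = Z_0·(Z_L + jZ_0·tanβl)/(Z_0 + jZ_L·tanβl) = 338 − j276 Ω
Γ_s = (Z_in − Z_s)/(Z_in + Z_s) = (263 − j276)/(413 − j276), |Γ_s| = 0.767
VSWR = (1 + |Γ_s|)/(1 − |Γ_s|)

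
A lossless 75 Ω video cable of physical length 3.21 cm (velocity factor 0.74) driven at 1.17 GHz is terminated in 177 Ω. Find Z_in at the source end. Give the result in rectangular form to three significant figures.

λ = v/f = 0.74·c / 1.17 GHz = 0.19 m
βl = 2π·l/λ = 2π × 0.169 = 60.9°
tan(βl) = tan(60.9°) = 1.8
Z_in = Z_0·(Z_L + jZ_0·tanβl)/(Z_0 + jZ_L·tanβl)
     = 75·(177 + j135)/(75 + j318)

Z_in ≈ 39.4 − j32.4 Ω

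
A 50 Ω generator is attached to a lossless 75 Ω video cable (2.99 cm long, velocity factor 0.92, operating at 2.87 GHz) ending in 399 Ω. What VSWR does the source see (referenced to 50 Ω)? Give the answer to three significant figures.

VSWR ≈ 4.19

λ = v/f = 0.92·c / 2.87 GHz = 0.0962 m
βl = 2π·l/λ = 2π × 0.311 = 112°
tan(βl) = -2.48
Z_in = Z_0·(Z_L + jZ_0·tanβl)/(Z_0 + jZ_L·tanβl) = 16.3 + j29 Ω
Γ_s = (Z_in − Z_s)/(Z_in + Z_s) = (-33.7 + j29)/(66.3 + j29), |Γ_s| = 0.614
VSWR = (1 + |Γ_s|)/(1 − |Γ_s|)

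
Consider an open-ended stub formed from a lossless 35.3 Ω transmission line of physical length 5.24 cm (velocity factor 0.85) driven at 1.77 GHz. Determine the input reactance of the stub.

λ = v/f = 0.85·c / 1.77 GHz = 0.144 m
βl = 2π·l/λ = 2π × 0.364 = 131°
tan(βl) = -1.15
For an open-ended stub, Z_in = −jZ_0·cot(βl) = −jZ_0/tan(βl)

X_in ≈ 30.6 Ω (inductive)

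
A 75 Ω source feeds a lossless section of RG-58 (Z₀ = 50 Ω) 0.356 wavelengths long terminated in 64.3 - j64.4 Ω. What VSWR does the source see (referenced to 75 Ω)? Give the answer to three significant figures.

VSWR ≈ 2.62

βl = 2π × 0.356 = 128°
tan(βl) = -1.27
Z_in = Z_0·(Z_L + jZ_0·tanβl)/(Z_0 + jZ_L·tanβl) = 54.6 + j60.6 Ω
Γ_s = (Z_in − Z_s)/(Z_in + Z_s) = (-20.4 + j60.6)/(130 + j60.6), |Γ_s| = 0.447
VSWR = (1 + |Γ_s|)/(1 − |Γ_s|)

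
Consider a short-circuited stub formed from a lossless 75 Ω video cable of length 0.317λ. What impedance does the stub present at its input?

Z_in ≈ −j168 Ω

βl = 2π × 0.317 = 114°
tan(βl) = -2.23
For a short-circuited stub, Z_in = jZ_0·tan(βl)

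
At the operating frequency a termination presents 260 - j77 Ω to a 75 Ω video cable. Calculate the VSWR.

Γ = (Z_L − Z_0)/(Z_L + Z_0) = (185 − j77)/(335 − j77)
|Γ| = 200/344 = 0.583
VSWR = (1 + |Γ|)/(1 − |Γ|) = 1.58/0.417

VSWR ≈ 3.8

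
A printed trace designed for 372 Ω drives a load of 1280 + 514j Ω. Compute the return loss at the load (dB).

Γ = (908 + j514)/(1652 + j514), |Γ| = 0.603
RL = −20·log₁₀|Γ| = −20·log₁₀(0.603)

RL ≈ 4.39 dB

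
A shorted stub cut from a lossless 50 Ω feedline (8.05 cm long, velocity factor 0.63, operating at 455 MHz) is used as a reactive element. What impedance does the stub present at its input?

λ = v/f = 0.63·c / 455 MHz = 0.415 m
βl = 2π·l/λ = 2π × 0.194 = 69.8°
tan(βl) = 2.71
For a shorted stub, Z_in = jZ_0·tan(βl)

Z_in ≈ +j136 Ω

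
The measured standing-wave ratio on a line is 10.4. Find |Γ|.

|Γ| ≈ 0.825

|Γ| = (S − 1)/(S + 1) = (10.4 − 1)/(10.4 + 1) = 9.4/11.4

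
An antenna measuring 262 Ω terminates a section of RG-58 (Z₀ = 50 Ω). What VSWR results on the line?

VSWR ≈ 5.24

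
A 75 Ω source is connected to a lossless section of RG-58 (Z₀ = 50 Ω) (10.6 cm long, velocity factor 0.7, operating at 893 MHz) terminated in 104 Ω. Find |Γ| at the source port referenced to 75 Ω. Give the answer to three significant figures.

λ = v/f = 0.7·c / 893 MHz = 0.235 m
βl = 2π·l/λ = 2π × 0.451 = 162°
tan(βl) = -0.32
Z_in = Z_0·(Z_L + jZ_0·tanβl)/(Z_0 + jZ_L·tanβl) = 79.5 + j36.9 Ω
Γ_s = (Z_in − Z_s)/(Z_in + Z_s) = (4.48 + j36.9)/(154 + j36.9), |Γ_s| = 0.234

|Γ| ≈ 0.234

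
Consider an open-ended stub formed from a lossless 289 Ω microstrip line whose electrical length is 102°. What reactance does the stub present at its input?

X_in ≈ 61.4 Ω (inductive)

tan(βl) = -4.7
For an open-ended stub, Z_in = −jZ_0·cot(βl) = −jZ_0/tan(βl)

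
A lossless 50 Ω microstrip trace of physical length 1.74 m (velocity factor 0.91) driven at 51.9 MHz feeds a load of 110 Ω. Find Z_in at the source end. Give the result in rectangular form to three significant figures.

λ = v/f = 0.91·c / 51.9 MHz = 5.26 m
βl = 2π·l/λ = 2π × 0.331 = 119°
tan(βl) = tan(119°) = -1.8
Z_in = Z_0·(Z_L + jZ_0·tanβl)/(Z_0 + jZ_L·tanβl)
     = 50·(110 − j89.9)/(50 − j198)

Z_in ≈ 28 + j20.7 Ω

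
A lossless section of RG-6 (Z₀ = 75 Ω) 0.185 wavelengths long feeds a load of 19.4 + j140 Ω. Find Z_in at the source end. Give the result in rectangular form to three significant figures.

βl = 2π × 0.185 = 66.6°
tan(βl) = tan(66.6°) = 2.31
Z_in = Z_0·(Z_L + jZ_0·tanβl)/(Z_0 + jZ_L·tanβl)
     = 75·(19.4 + j313)/(-249 + j44.8)

Z_in ≈ 10.8 − j92.6 Ω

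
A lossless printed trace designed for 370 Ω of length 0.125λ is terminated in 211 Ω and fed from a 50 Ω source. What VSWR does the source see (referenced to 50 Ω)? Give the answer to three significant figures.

βl = 2π × 0.125 = 45°
tan(βl) = 1
Z_in = Z_0·(Z_L + jZ_0·tanβl)/(Z_0 + jZ_L·tanβl) = 318 + j188 Ω
Γ_s = (Z_in − Z_s)/(Z_in + Z_s) = (268 + j188)/(368 + j188), |Γ_s| = 0.793
VSWR = (1 + |Γ_s|)/(1 − |Γ_s|)

VSWR ≈ 8.64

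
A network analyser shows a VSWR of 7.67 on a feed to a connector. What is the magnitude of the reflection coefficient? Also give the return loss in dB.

|Γ| ≈ 0.769; return loss ≈ 2.28 dB

|Γ| = (S − 1)/(S + 1) = (7.67 − 1)/(7.67 + 1) = 6.67/8.67
RL = −20·log₁₀|Γ| = −20·log₁₀(0.769)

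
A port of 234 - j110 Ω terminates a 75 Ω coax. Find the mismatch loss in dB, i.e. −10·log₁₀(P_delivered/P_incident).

Γ = (159 − j110)/(309 − j110), |Γ| = 0.589
|Γ|² = 0.347, so P_del/P_inc = 1 − |Γ|² = 0.653
ML = −10·log₁₀(1 − |Γ|²)

mismatch loss ≈ 1.85 dB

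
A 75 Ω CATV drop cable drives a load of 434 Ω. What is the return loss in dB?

RL ≈ 3.03 dB

Γ = (434 − 75)/(434 + 75) = 0.705
RL = −20·log₁₀|Γ| = −20·log₁₀(0.705)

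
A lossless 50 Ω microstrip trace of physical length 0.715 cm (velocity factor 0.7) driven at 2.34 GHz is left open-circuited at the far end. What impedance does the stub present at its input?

λ = v/f = 0.7·c / 2.34 GHz = 0.0897 m
βl = 2π·l/λ = 2π × 0.0797 = 28.7°
tan(βl) = 0.547
For an open-circuited stub, Z_in = −jZ_0·cot(βl) = −jZ_0/tan(βl)

Z_in ≈ −j91.4 Ω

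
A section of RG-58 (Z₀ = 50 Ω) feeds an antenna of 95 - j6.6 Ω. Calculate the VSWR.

VSWR ≈ 1.91

Γ = (Z_L − Z_0)/(Z_L + Z_0) = (45 − j6.6)/(145 − j6.6)
|Γ| = 45.5/145 = 0.313
VSWR = (1 + |Γ|)/(1 − |Γ|) = 1.31/0.687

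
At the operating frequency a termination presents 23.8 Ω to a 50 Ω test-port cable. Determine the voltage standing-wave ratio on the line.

Γ = (23.8 − 50)/(23.8 + 50) = -0.355
VSWR = (1 + 0.355)/(1 − 0.355)

VSWR ≈ 2.1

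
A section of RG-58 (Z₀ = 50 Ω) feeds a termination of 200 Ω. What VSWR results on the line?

Γ = (200 − 50)/(200 + 50) = 0.6
VSWR = (1 + 0.6)/(1 − 0.6)

VSWR ≈ 4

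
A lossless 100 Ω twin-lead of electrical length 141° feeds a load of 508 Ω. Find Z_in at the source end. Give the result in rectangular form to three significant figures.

Z_in ≈ 46.9 + j112 Ω

tan(βl) = tan(141°) = -0.81
Z_in = Z_0·(Z_L + jZ_0·tanβl)/(Z_0 + jZ_L·tanβl)
     = 100·(508 − j81)/(100 − j411)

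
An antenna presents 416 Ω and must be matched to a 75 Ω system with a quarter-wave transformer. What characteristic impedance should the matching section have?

Z_qwt ≈ 177 Ω

Z_qwt = √(Z_0·R_L) = √(75 × 416) = √31200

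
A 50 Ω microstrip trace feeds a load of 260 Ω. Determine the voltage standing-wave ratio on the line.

For a purely resistive load, VSWR = R_L/Z_0 or Z_0/R_L (whichever > 1) = 260/50

VSWR ≈ 5.2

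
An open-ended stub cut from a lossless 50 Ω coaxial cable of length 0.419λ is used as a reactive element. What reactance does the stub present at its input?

βl = 2π × 0.419 = 151°
tan(βl) = -0.558
For an open-ended stub, Z_in = −jZ_0·cot(βl) = −jZ_0/tan(βl)

X_in ≈ 89.6 Ω (inductive)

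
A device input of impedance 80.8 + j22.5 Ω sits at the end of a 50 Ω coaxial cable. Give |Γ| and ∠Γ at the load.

Γ = (Z_L − Z_0)/(Z_L + Z_0) = (30.8 + j22.5)/(130.8 + j22.5)
|Γ| = 38.1/133 = 0.287

Γ ≈ 0.287 ∠ 26.4°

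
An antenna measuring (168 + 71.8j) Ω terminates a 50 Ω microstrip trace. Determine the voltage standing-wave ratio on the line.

Γ = (Z_L − Z_0)/(Z_L + Z_0) = (118 + j71.8)/(218 + j71.8)
|Γ| = 138/230 = 0.602
VSWR = (1 + |Γ|)/(1 − |Γ|) = 1.6/0.398

VSWR ≈ 4.02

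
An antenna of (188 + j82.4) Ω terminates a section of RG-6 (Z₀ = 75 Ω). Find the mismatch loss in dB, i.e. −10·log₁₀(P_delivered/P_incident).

mismatch loss ≈ 1.29 dB

Γ = (113 + j82.4)/(263 + j82.4), |Γ| = 0.507
|Γ|² = 0.257, so P_del/P_inc = 1 − |Γ|² = 0.743
ML = −10·log₁₀(1 − |Γ|²)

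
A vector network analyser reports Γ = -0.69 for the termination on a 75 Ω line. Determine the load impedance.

Z_L ≈ 13.8 Ω

Z_L = Z_0·(1 + Γ)/(1 − Γ) = 75·(0.31)/(1.69)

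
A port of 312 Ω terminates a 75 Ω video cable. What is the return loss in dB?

Γ = (312 − 75)/(312 + 75) = 0.612
RL = −20·log₁₀|Γ| = −20·log₁₀(0.612)

RL ≈ 4.26 dB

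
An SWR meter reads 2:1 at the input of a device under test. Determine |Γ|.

|Γ| ≈ 0.333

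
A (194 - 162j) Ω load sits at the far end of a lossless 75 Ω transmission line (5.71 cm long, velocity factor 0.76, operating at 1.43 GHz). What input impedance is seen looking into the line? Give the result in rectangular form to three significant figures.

λ = v/f = 0.76·c / 1.43 GHz = 0.159 m
βl = 2π·l/λ = 2π × 0.358 = 129°
tan(βl) = tan(129°) = -1.24
Z_in = Z_0·(Z_L + jZ_0·tanβl)/(Z_0 + jZ_L·tanβl)
     = 75·(194 − j255)/(-126 − j240)

Z_in ≈ 37.6 + j80.2 Ω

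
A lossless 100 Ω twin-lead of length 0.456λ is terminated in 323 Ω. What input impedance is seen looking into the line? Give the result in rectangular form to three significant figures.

Z_in ≈ 190 + j145 Ω

βl = 2π × 0.456 = 164°
tan(βl) = tan(164°) = -0.284
Z_in = Z_0·(Z_L + jZ_0·tanβl)/(Z_0 + jZ_L·tanβl)
     = 100·(323 − j28.4)/(100 − j91.6)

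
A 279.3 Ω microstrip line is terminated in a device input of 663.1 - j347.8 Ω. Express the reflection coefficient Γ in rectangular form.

Γ ≈ 0.478 − j0.193

Γ = (Z_L − Z_0)/(Z_L + Z_0) = (383.8 − j347.8)/(942.4 − j347.8)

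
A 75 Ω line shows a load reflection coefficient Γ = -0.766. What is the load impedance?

Z_L = Z_0·(1 + Γ)/(1 − Γ) = 75·(0.234)/(1.77)

Z_L ≈ 9.94 Ω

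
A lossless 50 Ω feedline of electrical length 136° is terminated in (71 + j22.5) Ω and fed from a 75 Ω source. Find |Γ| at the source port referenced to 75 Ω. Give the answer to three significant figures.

|Γ| ≈ 0.388

tan(βl) = -0.966
Z_in = Z_0·(Z_L + jZ_0·tanβl)/(Z_0 + jZ_L·tanβl) = 34.8 + j15.3 Ω
Γ_s = (Z_in − Z_s)/(Z_in + Z_s) = (-40.2 + j15.3)/(110 + j15.3), |Γ_s| = 0.388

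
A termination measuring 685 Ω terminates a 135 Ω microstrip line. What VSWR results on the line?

Γ = (685 − 135)/(685 + 135) = 0.671
VSWR = (1 + 0.671)/(1 − 0.671)

VSWR ≈ 5.07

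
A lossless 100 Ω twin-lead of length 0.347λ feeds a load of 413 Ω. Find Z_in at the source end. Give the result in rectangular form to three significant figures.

βl = 2π × 0.347 = 125°
tan(βl) = tan(125°) = -1.43
Z_in = Z_0·(Z_L + jZ_0·tanβl)/(Z_0 + jZ_L·tanβl)
     = 100·(413 − j143)/(100 − j592)

Z_in ≈ 35 + j63.9 Ω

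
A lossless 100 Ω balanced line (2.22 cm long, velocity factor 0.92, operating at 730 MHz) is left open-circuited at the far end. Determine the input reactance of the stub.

λ = v/f = 0.92·c / 730 MHz = 0.378 m
βl = 2π·l/λ = 2π × 0.0587 = 21.1°
tan(βl) = 0.387
For an open-circuited stub, Z_in = −jZ_0·cot(βl) = −jZ_0/tan(βl)

X_in ≈ -259 Ω (capacitive)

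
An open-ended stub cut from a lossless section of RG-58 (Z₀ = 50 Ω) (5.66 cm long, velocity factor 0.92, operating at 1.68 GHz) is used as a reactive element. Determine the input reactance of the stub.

X_in ≈ 33.8 Ω (inductive)

λ = v/f = 0.92·c / 1.68 GHz = 0.164 m
βl = 2π·l/λ = 2π × 0.345 = 124°
tan(βl) = -1.48
For an open-ended stub, Z_in = −jZ_0·cot(βl) = −jZ_0/tan(βl)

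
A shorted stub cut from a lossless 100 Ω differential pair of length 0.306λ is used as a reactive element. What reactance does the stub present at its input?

βl = 2π × 0.306 = 110°
tan(βl) = -2.72
For a shorted stub, Z_in = jZ_0·tan(βl)

X_in ≈ -272 Ω (capacitive)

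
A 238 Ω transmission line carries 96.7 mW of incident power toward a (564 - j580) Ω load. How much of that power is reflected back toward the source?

|Γ| = |(326 − j580)/(802 − j580)| = 0.672
|Γ|² = 0.452
P_refl = |Γ|²·P_inc = 43.7 mW, P_del = (1 − |Γ|²)·P_inc = 53 mW

P_reflected ≈ 43.7 mW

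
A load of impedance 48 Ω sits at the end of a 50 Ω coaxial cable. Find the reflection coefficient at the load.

Γ = -0.0204

Γ = (Z_L − Z_0)/(Z_L + Z_0) = (48 − 50)/(48 + 50) = -2/98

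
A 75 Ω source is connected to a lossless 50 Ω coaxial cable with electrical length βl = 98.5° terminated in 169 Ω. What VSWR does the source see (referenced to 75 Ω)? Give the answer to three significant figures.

VSWR ≈ 5.01

tan(βl) = -6.69
Z_in = Z_0·(Z_L + jZ_0·tanβl)/(Z_0 + jZ_L·tanβl) = 15.1 + j6.81 Ω
Γ_s = (Z_in − Z_s)/(Z_in + Z_s) = (-59.9 + j6.81)/(90.1 + j6.81), |Γ_s| = 0.667
VSWR = (1 + |Γ_s|)/(1 − |Γ_s|)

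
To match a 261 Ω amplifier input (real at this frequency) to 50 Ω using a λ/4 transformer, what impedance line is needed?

Z_qwt ≈ 114 Ω

Z_qwt = √(Z_0·R_L) = √(50 × 261) = √13050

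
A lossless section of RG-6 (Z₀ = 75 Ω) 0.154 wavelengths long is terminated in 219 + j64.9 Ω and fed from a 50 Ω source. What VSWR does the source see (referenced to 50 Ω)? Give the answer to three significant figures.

VSWR ≈ 3.32

βl = 2π × 0.154 = 55.4°
tan(βl) = 1.45
Z_in = Z_0·(Z_L + jZ_0·tanβl)/(Z_0 + jZ_L·tanβl) = 37.7 − j53.9 Ω
Γ_s = (Z_in − Z_s)/(Z_in + Z_s) = (-12.3 − j53.9)/(87.7 − j53.9), |Γ_s| = 0.537
VSWR = (1 + |Γ_s|)/(1 − |Γ_s|)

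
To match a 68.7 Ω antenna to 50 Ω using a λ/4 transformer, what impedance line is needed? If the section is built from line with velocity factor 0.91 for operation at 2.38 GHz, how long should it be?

Z_qwt = √(Z_0·R_L) = √(50 × 68.7) = √3435
λ = 0.91·c/f = 0.115 m, so l = λ/4 = 0.0287 m

Z_qwt ≈ 58.6 Ω; length ≈ 2.87 cm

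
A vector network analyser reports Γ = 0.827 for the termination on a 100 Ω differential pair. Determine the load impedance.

Z_L ≈ 1060 Ω

Z_L = Z_0·(1 + Γ)/(1 − Γ) = 100·(1.83)/(0.173)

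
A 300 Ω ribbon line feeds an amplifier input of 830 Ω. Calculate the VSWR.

VSWR ≈ 2.77

Γ = (830 − 300)/(830 + 300) = 0.469
VSWR = (1 + 0.469)/(1 − 0.469)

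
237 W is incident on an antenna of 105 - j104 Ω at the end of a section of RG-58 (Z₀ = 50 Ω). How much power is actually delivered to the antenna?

P_delivered ≈ 143 W

|Γ| = |(55 − j104)/(155 − j104)| = 0.63
|Γ|² = 0.397
P_refl = |Γ|²·P_inc = 94.2 W, P_del = (1 − |Γ|²)·P_inc = 143 W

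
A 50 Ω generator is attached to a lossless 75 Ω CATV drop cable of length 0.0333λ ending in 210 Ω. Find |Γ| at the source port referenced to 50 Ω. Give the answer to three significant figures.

βl = 2π × 0.0333 = 12°
tan(βl) = 0.212
Z_in = Z_0·(Z_L + jZ_0·tanβl)/(Z_0 + jZ_L·tanβl) = 162 − j80.5 Ω
Γ_s = (Z_in − Z_s)/(Z_in + Z_s) = (112 − j80.5)/(212 − j80.5), |Γ_s| = 0.608

|Γ| ≈ 0.608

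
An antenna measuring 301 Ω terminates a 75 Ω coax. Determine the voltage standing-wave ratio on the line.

VSWR ≈ 4.01

Γ = (301 − 75)/(301 + 75) = 0.601
VSWR = (1 + 0.601)/(1 − 0.601)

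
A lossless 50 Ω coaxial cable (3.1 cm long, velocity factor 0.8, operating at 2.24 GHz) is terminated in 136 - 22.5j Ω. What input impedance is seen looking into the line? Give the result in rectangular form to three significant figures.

λ = v/f = 0.8·c / 2.24 GHz = 0.107 m
βl = 2π·l/λ = 2π × 0.289 = 104°
tan(βl) = tan(104°) = -3.96
Z_in = Z_0·(Z_L + jZ_0·tanβl)/(Z_0 + jZ_L·tanβl)
     = 50·(136 − j221)/(-39.2 − j539)

Z_in ≈ 19.4 + j14 Ω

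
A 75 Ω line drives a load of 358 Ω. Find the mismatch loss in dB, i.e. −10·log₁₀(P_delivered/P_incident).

Γ = (358 − 75)/(358 + 75) = 0.654
|Γ|² = 0.427, so P_del/P_inc = 1 − |Γ|² = 0.573
ML = −10·log₁₀(1 − |Γ|²)

mismatch loss ≈ 2.42 dB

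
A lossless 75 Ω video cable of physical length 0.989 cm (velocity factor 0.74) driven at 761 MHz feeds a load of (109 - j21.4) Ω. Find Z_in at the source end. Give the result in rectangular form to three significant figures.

λ = v/f = 0.74·c / 761 MHz = 0.292 m
βl = 2π·l/λ = 2π × 0.0339 = 12.2°
tan(βl) = tan(12.2°) = 0.216
Z_in = Z_0·(Z_L + jZ_0·tanβl)/(Z_0 + jZ_L·tanβl)
     = 75·(109 − j5.18)/(79.6 + j23.6)

Z_in ≈ 93.1 − j32.4 Ω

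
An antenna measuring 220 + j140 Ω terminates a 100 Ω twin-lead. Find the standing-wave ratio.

VSWR ≈ 3.24

Γ = (Z_L − Z_0)/(Z_L + Z_0) = (120 + j140)/(320 + j140)
|Γ| = 184/349 = 0.528
VSWR = (1 + |Γ|)/(1 − |Γ|) = 1.53/0.472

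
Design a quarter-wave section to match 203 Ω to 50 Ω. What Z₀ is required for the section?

Z_qwt = √(Z_0·R_L) = √(50 × 203) = √10150

Z_qwt ≈ 101 Ω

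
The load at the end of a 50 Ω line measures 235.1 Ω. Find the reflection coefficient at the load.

Γ = 0.649

Γ = (Z_L − Z_0)/(Z_L + Z_0) = (235.1 − 50)/(235.1 + 50) = 185.1/285.1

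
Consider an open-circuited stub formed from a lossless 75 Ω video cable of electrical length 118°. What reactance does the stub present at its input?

tan(βl) = -1.88
For an open-circuited stub, Z_in = −jZ_0·cot(βl) = −jZ_0/tan(βl)

X_in ≈ 39.9 Ω (inductive)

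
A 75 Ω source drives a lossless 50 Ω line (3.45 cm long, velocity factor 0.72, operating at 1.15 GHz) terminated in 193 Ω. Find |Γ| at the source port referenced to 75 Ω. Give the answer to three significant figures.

|Γ| ≈ 0.682

λ = v/f = 0.72·c / 1.15 GHz = 0.188 m
βl = 2π·l/λ = 2π × 0.184 = 66.1°
tan(βl) = 2.26
Z_in = Z_0·(Z_L + jZ_0·tanβl)/(Z_0 + jZ_L·tanβl) = 15.3 − j20.4 Ω
Γ_s = (Z_in − Z_s)/(Z_in + Z_s) = (-59.7 − j20.4)/(90.3 − j20.4), |Γ_s| = 0.682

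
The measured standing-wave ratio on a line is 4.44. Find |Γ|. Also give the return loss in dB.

|Γ| = (S − 1)/(S + 1) = (4.44 − 1)/(4.44 + 1) = 3.44/5.44
RL = −20·log₁₀|Γ| = −20·log₁₀(0.632)

|Γ| ≈ 0.632; return loss ≈ 3.98 dB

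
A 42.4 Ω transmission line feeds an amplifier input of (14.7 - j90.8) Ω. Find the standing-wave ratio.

VSWR ≈ 16.4

Γ = (Z_L − Z_0)/(Z_L + Z_0) = (-27.7 − j90.8)/(57.1 − j90.8)
|Γ| = 94.9/107 = 0.885
VSWR = (1 + |Γ|)/(1 − |Γ|) = 1.89/0.115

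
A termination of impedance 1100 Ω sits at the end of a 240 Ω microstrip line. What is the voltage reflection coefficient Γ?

Γ = 0.642

Γ = (Z_L − Z_0)/(Z_L + Z_0) = (1100 − 240)/(1100 + 240) = 860/1340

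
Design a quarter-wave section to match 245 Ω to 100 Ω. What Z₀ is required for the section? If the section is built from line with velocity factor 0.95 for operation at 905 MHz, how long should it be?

Z_qwt = √(Z_0·R_L) = √(100 × 245) = √24500
λ = 0.95·c/f = 0.315 m, so l = λ/4 = 0.0787 m

Z_qwt ≈ 157 Ω; length ≈ 7.87 cm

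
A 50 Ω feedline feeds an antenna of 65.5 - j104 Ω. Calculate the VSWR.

Γ = (Z_L − Z_0)/(Z_L + Z_0) = (15.5 − j104)/(115.5 − j104)
|Γ| = 105/155 = 0.677
VSWR = (1 + |Γ|)/(1 − |Γ|) = 1.68/0.323

VSWR ≈ 5.18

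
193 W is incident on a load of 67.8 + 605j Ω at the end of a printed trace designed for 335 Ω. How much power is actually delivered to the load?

P_delivered ≈ 33.2 W

|Γ| = |(-267.2 + j605)/(402.8 + j605)| = 0.91
|Γ|² = 0.828
P_refl = |Γ|²·P_inc = 160 W, P_del = (1 − |Γ|²)·P_inc = 33.2 W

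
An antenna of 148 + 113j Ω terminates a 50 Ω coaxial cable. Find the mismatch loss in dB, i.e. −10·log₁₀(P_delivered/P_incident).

Γ = (98 + j113)/(198 + j113), |Γ| = 0.656
|Γ|² = 0.43, so P_del/P_inc = 1 − |Γ|² = 0.57
ML = −10·log₁₀(1 − |Γ|²)

mismatch loss ≈ 2.44 dB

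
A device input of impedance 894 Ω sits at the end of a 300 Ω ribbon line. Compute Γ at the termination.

Γ = (Z_L − Z_0)/(Z_L + Z_0) = (894 − 300)/(894 + 300) = 594/1194

Γ = 0.497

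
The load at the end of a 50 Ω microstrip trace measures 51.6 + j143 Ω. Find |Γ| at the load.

Γ = (Z_L − Z_0)/(Z_L + Z_0) = (1.6 + j143)/(101.6 + j143)
|Γ| = 143/175

|Γ| ≈ 0.815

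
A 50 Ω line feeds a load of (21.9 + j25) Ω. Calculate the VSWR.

Γ = (Z_L − Z_0)/(Z_L + Z_0) = (-28.1 + j25)/(71.9 + j25)
|Γ| = 37.6/76.1 = 0.494
VSWR = (1 + |Γ|)/(1 − |Γ|) = 1.49/0.506

VSWR ≈ 2.95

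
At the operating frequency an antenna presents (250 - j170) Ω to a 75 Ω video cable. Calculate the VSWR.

VSWR ≈ 4.97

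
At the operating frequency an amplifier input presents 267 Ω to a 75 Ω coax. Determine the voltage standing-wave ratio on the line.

For a purely resistive load, VSWR = R_L/Z_0 or Z_0/R_L (whichever > 1) = 267/75

VSWR ≈ 3.56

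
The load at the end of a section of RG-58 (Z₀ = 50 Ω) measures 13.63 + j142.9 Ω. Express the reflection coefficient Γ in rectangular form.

Γ = (Z_L − Z_0)/(Z_L + Z_0) = (-36.37 + j142.9)/(63.63 + j142.9)

Γ ≈ 0.74 + j0.584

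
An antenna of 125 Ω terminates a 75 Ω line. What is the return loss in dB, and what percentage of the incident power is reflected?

RL ≈ 12 dB; 6.25% of incident power reflected

Γ = (125 − 75)/(125 + 75) = 0.25
RL = −20·log₁₀(0.25) = 12 dB
P_refl/P_inc = |Γ|² = 0.0625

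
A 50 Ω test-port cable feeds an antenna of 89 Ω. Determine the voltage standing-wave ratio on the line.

Γ = (89 − 50)/(89 + 50) = 0.281
VSWR = (1 + 0.281)/(1 − 0.281)

VSWR ≈ 1.78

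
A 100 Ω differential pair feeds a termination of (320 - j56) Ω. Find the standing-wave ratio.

VSWR ≈ 3.31

Γ = (Z_L − Z_0)/(Z_L + Z_0) = (220 − j56)/(420 − j56)
|Γ| = 227/424 = 0.536
VSWR = (1 + |Γ|)/(1 − |Γ|) = 1.54/0.464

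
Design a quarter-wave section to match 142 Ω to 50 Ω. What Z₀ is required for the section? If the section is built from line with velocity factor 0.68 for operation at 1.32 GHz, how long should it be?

Z_qwt = √(Z_0·R_L) = √(50 × 142) = √7100
λ = 0.68·c/f = 0.155 m, so l = λ/4 = 0.0386 m

Z_qwt ≈ 84.3 Ω; length ≈ 3.86 cm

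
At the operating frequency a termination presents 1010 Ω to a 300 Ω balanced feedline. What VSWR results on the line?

Γ = (1010 − 300)/(1010 + 300) = 0.542
VSWR = (1 + 0.542)/(1 − 0.542)

VSWR ≈ 3.37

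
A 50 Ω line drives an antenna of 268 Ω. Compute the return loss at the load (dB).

Γ = (268 − 50)/(268 + 50) = 0.686
RL = −20·log₁₀|Γ| = −20·log₁₀(0.686)

RL ≈ 3.28 dB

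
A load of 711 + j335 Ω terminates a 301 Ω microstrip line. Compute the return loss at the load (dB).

Γ = (410 + j335)/(1012 + j335), |Γ| = 0.497
RL = −20·log₁₀|Γ| = −20·log₁₀(0.497)

RL ≈ 6.08 dB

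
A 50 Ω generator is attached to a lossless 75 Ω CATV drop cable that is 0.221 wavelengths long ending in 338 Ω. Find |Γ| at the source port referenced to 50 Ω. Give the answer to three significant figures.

βl = 2π × 0.221 = 79.6°
tan(βl) = 5.43
Z_in = Z_0·(Z_L + jZ_0·tanβl)/(Z_0 + jZ_L·tanβl) = 17.2 − j13.1 Ω
Γ_s = (Z_in − Z_s)/(Z_in + Z_s) = (-32.8 − j13.1)/(67.2 − j13.1), |Γ_s| = 0.516

|Γ| ≈ 0.516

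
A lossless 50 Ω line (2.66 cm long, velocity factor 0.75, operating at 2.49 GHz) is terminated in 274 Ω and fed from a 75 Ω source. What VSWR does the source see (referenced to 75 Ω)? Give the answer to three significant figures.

λ = v/f = 0.75·c / 2.49 GHz = 0.0904 m
βl = 2π·l/λ = 2π × 0.294 = 106°
tan(βl) = -3.49
Z_in = Z_0·(Z_L + jZ_0·tanβl)/(Z_0 + jZ_L·tanβl) = 9.84 + j13.8 Ω
Γ_s = (Z_in − Z_s)/(Z_in + Z_s) = (-65.2 + j13.8)/(84.8 + j13.8), |Γ_s| = 0.775
VSWR = (1 + |Γ_s|)/(1 − |Γ_s|)

VSWR ≈ 7.88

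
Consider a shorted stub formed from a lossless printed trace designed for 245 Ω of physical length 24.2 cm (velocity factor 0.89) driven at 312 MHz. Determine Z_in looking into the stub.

λ = v/f = 0.89·c / 312 MHz = 0.856 m
βl = 2π·l/λ = 2π × 0.283 = 102°
tan(βl) = -4.79
For a shorted stub, Z_in = jZ_0·tan(βl)

Z_in ≈ −j1170 Ω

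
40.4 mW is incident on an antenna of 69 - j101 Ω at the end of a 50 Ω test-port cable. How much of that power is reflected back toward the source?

P_reflected ≈ 17.5 mW

|Γ| = |(19 − j101)/(119 − j101)| = 0.658
|Γ|² = 0.434
P_refl = |Γ|²·P_inc = 17.5 mW, P_del = (1 − |Γ|²)·P_inc = 22.9 mW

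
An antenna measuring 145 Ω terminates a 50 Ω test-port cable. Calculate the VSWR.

VSWR ≈ 2.9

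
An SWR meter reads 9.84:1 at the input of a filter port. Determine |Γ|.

|Γ| ≈ 0.815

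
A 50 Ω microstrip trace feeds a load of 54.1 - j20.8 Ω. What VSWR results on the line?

Γ = (Z_L − Z_0)/(Z_L + Z_0) = (4.1 − j20.8)/(104.1 − j20.8)
|Γ| = 21.2/106 = 0.2
VSWR = (1 + |Γ|)/(1 − |Γ|) = 1.2/0.8

VSWR ≈ 1.5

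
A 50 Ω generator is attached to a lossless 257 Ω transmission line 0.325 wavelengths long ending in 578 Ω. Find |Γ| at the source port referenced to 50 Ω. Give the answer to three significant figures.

βl = 2π × 0.325 = 117°
tan(βl) = -1.96
Z_in = Z_0·(Z_L + jZ_0·tanβl)/(Z_0 + jZ_L·tanβl) = 137 + j99.9 Ω
Γ_s = (Z_in − Z_s)/(Z_in + Z_s) = (86.9 + j99.9)/(187 + j99.9), |Γ_s| = 0.625

|Γ| ≈ 0.625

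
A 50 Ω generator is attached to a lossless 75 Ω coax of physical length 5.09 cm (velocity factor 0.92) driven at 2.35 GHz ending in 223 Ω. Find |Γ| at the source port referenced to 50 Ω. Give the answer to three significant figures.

|Γ| ≈ 0.606

λ = v/f = 0.92·c / 2.35 GHz = 0.117 m
βl = 2π·l/λ = 2π × 0.433 = 156°
tan(βl) = -0.445
Z_in = Z_0·(Z_L + jZ_0·tanβl)/(Z_0 + jZ_L·tanβl) = 97.2 + j95.1 Ω
Γ_s = (Z_in − Z_s)/(Z_in + Z_s) = (47.2 + j95.1)/(147 + j95.1), |Γ_s| = 0.606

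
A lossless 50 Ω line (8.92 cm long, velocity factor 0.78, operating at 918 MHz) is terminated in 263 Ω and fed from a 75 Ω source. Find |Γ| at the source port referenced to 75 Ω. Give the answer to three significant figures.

|Γ| ≈ 0.73

λ = v/f = 0.78·c / 918 MHz = 0.255 m
βl = 2π·l/λ = 2π × 0.35 = 126°
tan(βl) = -1.38
Z_in = Z_0·(Z_L + jZ_0·tanβl)/(Z_0 + jZ_L·tanβl) = 14.2 + j34.3 Ω
Γ_s = (Z_in − Z_s)/(Z_in + Z_s) = (-60.8 + j34.3)/(89.2 + j34.3), |Γ_s| = 0.73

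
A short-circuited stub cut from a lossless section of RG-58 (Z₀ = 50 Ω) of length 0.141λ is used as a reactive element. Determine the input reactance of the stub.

βl = 2π × 0.141 = 50.8°
tan(βl) = 1.22
For a short-circuited stub, Z_in = jZ_0·tan(βl)

X_in ≈ 61.2 Ω (inductive)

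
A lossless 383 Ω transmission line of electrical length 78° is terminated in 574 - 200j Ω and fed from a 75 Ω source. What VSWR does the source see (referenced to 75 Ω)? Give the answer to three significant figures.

tan(βl) = 4.7
Z_in = Z_0·(Z_L + jZ_0·tanβl)/(Z_0 + jZ_L·tanβl) = 215 + j24.2 Ω
Γ_s = (Z_in − Z_s)/(Z_in + Z_s) = (140 + j24.2)/(290 + j24.2), |Γ_s| = 0.489
VSWR = (1 + |Γ_s|)/(1 − |Γ_s|)

VSWR ≈ 2.91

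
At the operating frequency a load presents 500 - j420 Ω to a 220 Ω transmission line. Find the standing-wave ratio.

VSWR ≈ 4.07

Γ = (Z_L − Z_0)/(Z_L + Z_0) = (280 − j420)/(720 − j420)
|Γ| = 505/834 = 0.606
VSWR = (1 + |Γ|)/(1 − |Γ|) = 1.61/0.394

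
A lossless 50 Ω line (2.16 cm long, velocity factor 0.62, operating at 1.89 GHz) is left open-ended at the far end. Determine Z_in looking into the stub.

λ = v/f = 0.62·c / 1.89 GHz = 0.0984 m
βl = 2π·l/λ = 2π × 0.219 = 79°
tan(βl) = 5.15
For an open-ended stub, Z_in = −jZ_0·cot(βl) = −jZ_0/tan(βl)

Z_in ≈ −j9.71 Ω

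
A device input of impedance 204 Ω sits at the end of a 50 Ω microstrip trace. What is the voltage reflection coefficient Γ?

Γ = (Z_L − Z_0)/(Z_L + Z_0) = (204 − 50)/(204 + 50) = 154/254

Γ = 0.606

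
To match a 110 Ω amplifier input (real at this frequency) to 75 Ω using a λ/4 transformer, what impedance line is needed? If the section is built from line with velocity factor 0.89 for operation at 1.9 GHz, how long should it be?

Z_qwt = √(Z_0·R_L) = √(75 × 110) = √8250
λ = 0.89·c/f = 0.141 m, so l = λ/4 = 0.0351 m

Z_qwt ≈ 90.8 Ω; length ≈ 3.51 cm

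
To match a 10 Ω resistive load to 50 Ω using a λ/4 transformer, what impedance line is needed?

Z_qwt = √(Z_0·R_L) = √(50 × 10) = √500

Z_qwt ≈ 22.4 Ω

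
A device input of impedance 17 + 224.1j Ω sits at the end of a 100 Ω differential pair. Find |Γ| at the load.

|Γ| ≈ 0.945

Γ = (Z_L − Z_0)/(Z_L + Z_0) = (-83 + j224.1)/(117 + j224.1)
|Γ| = 239/253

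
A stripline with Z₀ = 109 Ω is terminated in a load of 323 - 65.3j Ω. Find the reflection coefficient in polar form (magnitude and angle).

Γ ≈ 0.512 ∠ -8.37°

Γ = (Z_L − Z_0)/(Z_L + Z_0) = (214 − j65.3)/(432 − j65.3)
|Γ| = 224/437 = 0.512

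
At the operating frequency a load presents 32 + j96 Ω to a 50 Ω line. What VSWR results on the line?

VSWR ≈ 7.83

Γ = (Z_L − Z_0)/(Z_L + Z_0) = (-18 + j96)/(82 + j96)
|Γ| = 97.7/126 = 0.774
VSWR = (1 + |Γ|)/(1 − |Γ|) = 1.77/0.226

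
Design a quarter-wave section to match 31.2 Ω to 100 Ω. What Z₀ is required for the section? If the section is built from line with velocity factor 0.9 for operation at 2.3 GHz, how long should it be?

Z_qwt ≈ 55.9 Ω; length ≈ 2.93 cm

Z_qwt = √(Z_0·R_L) = √(100 × 31.2) = √3120
λ = 0.9·c/f = 0.117 m, so l = λ/4 = 0.0293 m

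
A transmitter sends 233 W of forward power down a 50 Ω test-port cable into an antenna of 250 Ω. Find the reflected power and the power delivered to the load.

Γ = (250 − 50)/(250 + 50) = 0.667
|Γ|² = 0.444
P_refl = |Γ|²·P_inc = 104 W, P_del = (1 − |Γ|²)·P_inc = 129 W

P_reflected ≈ 104 W; P_delivered ≈ 129 W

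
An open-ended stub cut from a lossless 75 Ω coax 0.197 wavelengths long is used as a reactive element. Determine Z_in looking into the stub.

βl = 2π × 0.197 = 70.9°
tan(βl) = 2.89
For an open-ended stub, Z_in = −jZ_0·cot(βl) = −jZ_0/tan(βl)

Z_in ≈ −j25.9 Ω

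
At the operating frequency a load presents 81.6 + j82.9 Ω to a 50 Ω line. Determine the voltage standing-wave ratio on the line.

Γ = (Z_L − Z_0)/(Z_L + Z_0) = (31.6 + j82.9)/(131.6 + j82.9)
|Γ| = 88.7/156 = 0.57
VSWR = (1 + |Γ|)/(1 − |Γ|) = 1.57/0.43

VSWR ≈ 3.66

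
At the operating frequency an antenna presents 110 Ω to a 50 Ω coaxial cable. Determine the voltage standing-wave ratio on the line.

VSWR ≈ 2.2

For a purely resistive load, VSWR = R_L/Z_0 or Z_0/R_L (whichever > 1) = 110/50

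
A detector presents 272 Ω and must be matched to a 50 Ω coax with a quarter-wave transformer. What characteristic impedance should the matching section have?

Z_qwt ≈ 117 Ω

Z_qwt = √(Z_0·R_L) = √(50 × 272) = √13600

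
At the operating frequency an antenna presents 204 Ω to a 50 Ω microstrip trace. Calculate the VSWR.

For a purely resistive load, VSWR = R_L/Z_0 or Z_0/R_L (whichever > 1) = 204/50

VSWR ≈ 4.08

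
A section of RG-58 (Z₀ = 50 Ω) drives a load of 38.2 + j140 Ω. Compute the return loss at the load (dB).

Γ = (-11.8 + j140)/(88.2 + j140), |Γ| = 0.849
RL = −20·log₁₀|Γ| = −20·log₁₀(0.849)

RL ≈ 1.42 dB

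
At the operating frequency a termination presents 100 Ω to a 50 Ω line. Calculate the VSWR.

VSWR ≈ 2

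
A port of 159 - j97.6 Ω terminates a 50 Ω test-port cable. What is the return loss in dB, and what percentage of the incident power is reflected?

RL ≈ 3.95 dB; 40.2% of incident power reflected

Γ = (109 − j97.6)/(209 − j97.6), |Γ| = 0.634
RL = −20·log₁₀(0.634) = 3.95 dB
P_refl/P_inc = |Γ|² = 0.402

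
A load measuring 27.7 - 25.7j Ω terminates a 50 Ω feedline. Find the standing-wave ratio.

VSWR ≈ 2.42

Γ = (Z_L − Z_0)/(Z_L + Z_0) = (-22.3 − j25.7)/(77.7 − j25.7)
|Γ| = 34/81.8 = 0.416
VSWR = (1 + |Γ|)/(1 − |Γ|) = 1.42/0.584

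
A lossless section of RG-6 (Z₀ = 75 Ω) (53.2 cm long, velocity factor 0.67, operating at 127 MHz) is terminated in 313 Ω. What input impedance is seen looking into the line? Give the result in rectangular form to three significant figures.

Z_in ≈ 24 + j41.6 Ω

λ = v/f = 0.67·c / 127 MHz = 1.58 m
βl = 2π·l/λ = 2π × 0.336 = 121°
tan(βl) = tan(121°) = -1.66
Z_in = Z_0·(Z_L + jZ_0·tanβl)/(Z_0 + jZ_L·tanβl)
     = 75·(313 − j125)/(75 − j521)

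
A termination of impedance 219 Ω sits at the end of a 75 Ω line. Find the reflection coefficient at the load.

Γ = 0.49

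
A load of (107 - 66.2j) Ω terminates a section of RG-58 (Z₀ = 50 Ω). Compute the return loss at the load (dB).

RL ≈ 5.8 dB

Γ = (57 − j66.2)/(157 − j66.2), |Γ| = 0.513
RL = −20·log₁₀|Γ| = −20·log₁₀(0.513)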